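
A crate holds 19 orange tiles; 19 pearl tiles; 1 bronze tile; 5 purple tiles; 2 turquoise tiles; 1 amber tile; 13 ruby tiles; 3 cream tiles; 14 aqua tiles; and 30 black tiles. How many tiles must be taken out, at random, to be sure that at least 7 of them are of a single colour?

An adversary could hand out at most 6 tiles per colour (5 colours run out sooner): 6 + 6 + 1 + 5 + 2 + 1 + 6 + 3 + 6 + 6 = 42 tiles and still no colour has 7.
Pigeonhole: one more tile lands in a colour already at 6, so 43 draws are enough and 42 are not.

43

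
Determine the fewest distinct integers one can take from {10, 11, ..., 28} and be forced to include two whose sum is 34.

A set avoiding the sum 34 can contain at most one of each pair {x, 34−x}, plus the 5 elements whose complement lies outside the range or equal to its own complement.
The integers 17, …, 28 (12 of them) are such a set: any two sum to at least 17+18 = 35 > 34.
By pigeonhole, any 13th integer completes one of the 7 pairs, so 13 choices force a sum of 34.

13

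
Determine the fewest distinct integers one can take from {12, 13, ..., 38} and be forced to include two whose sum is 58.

A set avoiding the sum 58 can contain at most one of each pair {x, 58−x}, plus the 9 elements whose complement lies outside the range or equal to its own complement.
The integers 12, …, 29 (18 of them) are such a set: any two sum to at least 12+13 = 25 and at most 28+29 = 57 < 58.
By pigeonhole, any 19th integer completes one of the 9 pairs, so 19 choices force a sum of 58.

19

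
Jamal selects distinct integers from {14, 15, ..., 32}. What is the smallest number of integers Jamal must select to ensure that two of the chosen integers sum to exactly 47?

A set avoiding the sum 47 can contain at most one of each pair {x, 47−x}, plus the 1 element whose complement lies outside the range.
The integers 14, …, 23 (10 of them) are such a set: any two sum to at least 14+15 = 29 and at most 22+23 = 45 < 47.
By pigeonhole, any 11th integer completes one of the 9 pairs, so 11 choices force a sum of 47.

11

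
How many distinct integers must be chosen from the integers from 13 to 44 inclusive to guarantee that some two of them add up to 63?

Two chosen integers sum to 63 exactly when both halves of some pair {x, 63−x} with 19 ≤ x ≤ 63−x ≤ 44 are chosen — 13 such pairs.
The remaining 6 elements (those with no distinct partner in range) can never complete a 63-sum, so the worst case takes all of them and one from each pair: 6 + 13 = 19.
The 20th integer has to be the second member of some pair, so 19 + 1 = 20.

20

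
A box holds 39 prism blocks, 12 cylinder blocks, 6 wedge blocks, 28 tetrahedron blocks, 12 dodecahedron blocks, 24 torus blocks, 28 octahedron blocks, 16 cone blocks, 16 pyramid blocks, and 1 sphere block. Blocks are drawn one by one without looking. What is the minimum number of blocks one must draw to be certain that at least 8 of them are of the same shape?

By pigeonhole, the 10 shapes are the holes; the blocks drawn are the pigeons.
To avoid 8 of any one shape, the worst case takes at most 7 of each shape, or every block of a shape that has fewer than 7.
That gives 7 + 7 + 6 + 7 + 7 + 7 + 7 + 7 + 7 + 1 = 63 blocks with no shape reaching 8.
The next block forces some shape to 8, so 63 + 1 = 64.

64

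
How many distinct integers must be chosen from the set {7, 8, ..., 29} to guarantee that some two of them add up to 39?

Two chosen integers sum to 39 exactly when both halves of some pair {x, 39−x} with 10 ≤ x ≤ 39−x ≤ 29 are chosen — 10 such pairs.
The remaining 3 elements (those with no distinct partner in range) can never complete a 39-sum, so the worst case takes all of them and one from each pair: 3 + 10 = 13.
Pigeonhole: the 14th integer has to be the second member of some pair, so 13 + 1 = 14.

14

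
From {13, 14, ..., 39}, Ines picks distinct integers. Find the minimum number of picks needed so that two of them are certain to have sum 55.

16

Group the elements by complementary pair {x, 55−x}: {16,39}, {17,38}, {18,37}, …, giving 12 two-element pairs and 3 integers whose partner 55−x falls outside [13,39].
Treating each of those 15 groups as a pigeonhole, one can pick one integer per group — 15 integers — with no two summing to 55.
The 16th integer lands in an occupied pair, forcing a sum of 55.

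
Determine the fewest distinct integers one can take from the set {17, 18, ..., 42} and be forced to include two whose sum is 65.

17

Two chosen integers sum to 65 exactly when both halves of some pair {x, 65−x} with 23 ≤ x ≤ 65−x ≤ 42 are chosen — 10 such pairs.
The remaining 6 elements (those with no distinct partner in range) can never complete a 65-sum, so the worst case takes all of them and one from each pair: 6 + 10 = 16.
By pigeonhole, the 17th integer has to be the second member of some pair, so 16 + 1 = 17.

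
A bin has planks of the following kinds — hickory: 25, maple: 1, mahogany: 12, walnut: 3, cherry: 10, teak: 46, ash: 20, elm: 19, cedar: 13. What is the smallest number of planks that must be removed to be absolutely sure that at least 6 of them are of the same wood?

40

An adversary could hand out at most 5 planks per wood (maple, walnut run out sooner): 5 + 1 + 5 + 3 + 5 + 5 + 5 + 5 + 5 = 39 planks and still no wood has 6.
By pigeonhole, one more plank lands in a wood already at 5, so 40 draws are enough and 39 are not.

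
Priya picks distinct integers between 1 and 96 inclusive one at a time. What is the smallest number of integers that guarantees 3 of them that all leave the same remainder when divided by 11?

By the pigeonhole principle, the 11 residue classes mod 11 are the pigeonholes.
With 22 integers one could put 2 in each residue class and have no class reach 3.
The 23rd integer pushes some class to 3, so 11·2 + 1 = 23.

23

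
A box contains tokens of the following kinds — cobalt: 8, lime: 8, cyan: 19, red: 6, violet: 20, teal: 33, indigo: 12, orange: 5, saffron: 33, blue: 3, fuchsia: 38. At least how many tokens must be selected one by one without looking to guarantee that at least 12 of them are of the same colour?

97

Pigeonhole: the 11 colours are the holes; the tokens drawn are the pigeons.
To avoid 12 of any one colour, the worst case takes at most 11 of each colour, or every token of a colour that has fewer than 11.
That gives 8 + 8 + 11 + 6 + 11 + 11 + 11 + 5 + 11 + 3 + 11 = 96 tokens with no colour reaching 12.
The next token forces some colour to 12, so 96 + 1 = 97.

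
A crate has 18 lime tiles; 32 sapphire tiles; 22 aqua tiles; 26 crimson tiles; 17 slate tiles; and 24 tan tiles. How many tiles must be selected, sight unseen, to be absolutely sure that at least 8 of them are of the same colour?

43

An adversary could hand out at most 7 tiles per colour: 7 + 7 + 7 + 7 + 7 + 7 = 42 tiles and still no colour has 8.
By the pigeonhole principle, one more tile lands in a colour already at 7, so 43 draws are enough and 42 are not.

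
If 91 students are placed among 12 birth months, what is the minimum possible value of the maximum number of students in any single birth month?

8

The 12 birth months are the holes and the 91 students are the pigeons.
If every birth month held at most 7 students, the total would be at most 12 × 7 = 84, which is less than 91.
So some birth month holds at least ⌈91/12⌉ = 8 students.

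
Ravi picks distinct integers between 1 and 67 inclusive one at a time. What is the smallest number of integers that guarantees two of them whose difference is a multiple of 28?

29

Integers whose pairwise differences are multiples of 28 are exactly those sharing a remainder mod 28. By pigeonhole, the 28 residue classes mod 28 are the pigeonholes.
With 28 integers one could put 1 in each residue class and have no class reach 2.
The 29th integer pushes some class to 2, so 28·1 + 1 = 29.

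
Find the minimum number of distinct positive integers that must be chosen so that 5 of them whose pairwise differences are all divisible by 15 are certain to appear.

Integers whose pairwise differences are multiples of 15 are exactly those sharing a remainder mod 15. Pigeonhole: the 15 residue classes mod 15 are the pigeonholes.
With 60 integers one could put 4 in each residue class and have no class reach 5.
The 61st integer pushes some class to 5, so 15·4 + 1 = 61.

61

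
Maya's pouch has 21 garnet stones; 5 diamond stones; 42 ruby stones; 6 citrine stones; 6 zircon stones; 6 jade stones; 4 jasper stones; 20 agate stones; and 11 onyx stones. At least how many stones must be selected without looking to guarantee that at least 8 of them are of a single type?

56

An adversary could hand out at most 7 stones per type (5 types run out sooner): 7 + 5 + 7 + 6 + 6 + 6 + 4 + 7 + 7 = 55 stones and still no type has 8.
One more stone lands in a type already at 7, so 56 draws are enough and 55 are not.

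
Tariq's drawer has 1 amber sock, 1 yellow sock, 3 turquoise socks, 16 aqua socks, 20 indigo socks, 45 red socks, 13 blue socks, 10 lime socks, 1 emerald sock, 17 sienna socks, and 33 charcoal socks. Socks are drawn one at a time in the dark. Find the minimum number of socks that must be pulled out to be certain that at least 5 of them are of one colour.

35

An adversary could hand out at most 4 socks per colour (4 colours run out sooner): 1 + 1 + 3 + 4 + 4 + 4 + 4 + 4 + 1 + 4 + 4 = 34 socks and still no colour has 5.
Pigeonhole: one more sock lands in a colour already at 4, so 35 draws are enough and 34 are not.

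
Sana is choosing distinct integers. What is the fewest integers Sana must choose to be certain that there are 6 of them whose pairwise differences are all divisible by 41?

Integers whose pairwise differences are multiples of 41 are exactly those sharing a remainder mod 41. By pigeonhole, the 41 residue classes mod 41 are the pigeonholes.
With 205 integers one could put 5 in each residue class and have no class reach 6.
The 206th integer pushes some class to 6, so 41·5 + 1 = 206.

206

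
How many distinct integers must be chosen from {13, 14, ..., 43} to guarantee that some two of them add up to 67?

Group the elements by complementary pair {x, 67−x}: {24,43}, {25,42}, {26,41}, …, giving 10 two-element pairs and 11 integers whose partner 67−x falls outside [13,43].
Treating each of those 21 groups as a pigeonhole, one can pick one integer per group — 21 integers — with no two summing to 67.
The 22nd integer lands in an occupied pair, forcing a sum of 67.

22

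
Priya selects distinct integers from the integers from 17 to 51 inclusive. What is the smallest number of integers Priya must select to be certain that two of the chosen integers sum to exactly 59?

23

Group the elements by complementary pair {x, 59−x}: {17,42}, {18,41}, {19,40}, …, giving 13 two-element pairs and 9 integers whose partner 59−x falls outside [17,51].
Treating each of those 22 groups as a pigeonhole, one can pick one integer per group — 22 integers — with no two summing to 59.
The 23rd integer lands in an occupied pair, forcing a sum of 59.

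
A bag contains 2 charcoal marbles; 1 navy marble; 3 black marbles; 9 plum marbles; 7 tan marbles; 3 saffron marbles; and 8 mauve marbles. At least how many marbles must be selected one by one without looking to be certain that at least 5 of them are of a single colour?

Put each drawn marble into a box by colour. The largest draw with every box below 5 takes min(count, 4) from each colour; colours with fewer than 4 contribute all they have.
Σ min(cᵢ, 4) = 2 + 1 + 3 + 4 + 4 + 3 + 4 = 21.
Draw number 21 + 1 = 22 must push one box to 5.

22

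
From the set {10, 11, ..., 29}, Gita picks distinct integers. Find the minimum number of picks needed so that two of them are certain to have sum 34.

Group the elements by complementary pair {x, 34−x}: {10,24}, {11,23}, {12,22}, …, giving 7 two-element pairs; the single value 17 (it cannot pair with itself since the integers are distinct); and 5 integers whose partner 34−x falls outside [10,29].
Treating each of those 13 groups as a pigeonhole, one can pick one integer per group — 13 integers — with no two summing to 34.
The 14th integer lands in an occupied pair, forcing a sum of 34.

14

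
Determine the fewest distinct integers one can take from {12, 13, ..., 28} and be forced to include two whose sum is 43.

A set avoiding the sum 43 can contain at most one of each pair {x, 43−x}, plus the 3 elements whose complement lies outside the range.
The integers 12, …, 21 (10 of them) are such a set: any two sum to at least 12+13 = 25 and at most 20+21 = 41 < 43.
Any 11th integer completes one of the 7 pairs, so 11 choices force a sum of 43.

11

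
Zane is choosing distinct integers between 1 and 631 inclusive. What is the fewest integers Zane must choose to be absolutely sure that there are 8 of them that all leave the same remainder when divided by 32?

225

By the pigeonhole principle, the 32 residue classes mod 32 are the pigeonholes.
With 224 integers one could put 7 in each residue class and have no class reach 8.
The 225th integer pushes some class to 8, so 32·7 + 1 = 225.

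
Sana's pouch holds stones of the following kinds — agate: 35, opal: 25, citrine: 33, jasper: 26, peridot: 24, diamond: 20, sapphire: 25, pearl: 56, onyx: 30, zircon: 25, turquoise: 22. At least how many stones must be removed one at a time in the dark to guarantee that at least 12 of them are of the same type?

122

Put each drawn stone into a box by type. The largest draw with every box below 12 takes min(count, 11) from each type.
Σ min(cᵢ, 11) = 11 + 11 + 11 + 11 + 11 + 11 + 11 + 11 + 11 + 11 + 11 = 121.
Draw number 121 + 1 = 122 must push one box to 12.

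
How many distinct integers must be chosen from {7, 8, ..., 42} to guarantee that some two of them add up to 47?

20

Group the elements by complementary pair {x, 47−x}: {7,40}, {8,39}, {9,38}, …, giving 17 two-element pairs and 2 integers whose partner 47−x falls outside [7,42].
Treating each of those 19 groups as a pigeonhole, one can pick one integer per group — 19 integers — with no two summing to 47.
The 20th integer lands in an occupied pair, forcing a sum of 47.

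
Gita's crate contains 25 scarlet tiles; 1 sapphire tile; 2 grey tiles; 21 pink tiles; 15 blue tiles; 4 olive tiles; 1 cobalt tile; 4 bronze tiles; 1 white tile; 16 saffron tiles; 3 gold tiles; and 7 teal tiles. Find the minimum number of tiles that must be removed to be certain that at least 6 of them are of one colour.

42

Pigeonhole: put each drawn tile into a box by colour. The largest draw with every box below 6 takes min(count, 5) from each colour; colours with fewer than 5 contribute all they have.
Σ min(cᵢ, 5) = 5 + 1 + 2 + 5 + 5 + 4 + 1 + 4 + 1 + 5 + 3 + 5 = 41.
Draw number 41 + 1 = 42 must push one box to 6.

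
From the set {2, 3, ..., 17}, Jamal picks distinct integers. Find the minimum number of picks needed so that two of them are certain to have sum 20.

10

Two chosen integers sum to 20 exactly when both halves of some pair {x, 20−x} with 3 ≤ x ≤ 20−x ≤ 17 are chosen — 7 such pairs.
The remaining 2 elements (those with no distinct partner in range) can never complete a 20-sum, so the worst case takes all of them and one from each pair: 2 + 7 = 9.
The 10th integer has to be the second member of some pair, so 9 + 1 = 10.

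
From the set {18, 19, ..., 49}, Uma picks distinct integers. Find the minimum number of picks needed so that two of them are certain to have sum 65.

A set avoiding the sum 65 can contain at most one of each pair {x, 65−x}, plus the 2 elements whose complement lies outside the range.
The integers 33, …, 49 (17 of them) are such a set: any two sum to at least 33+34 = 67 > 65.
Pigeonhole: any 18th integer completes one of the 15 pairs, so 18 choices force a sum of 65.

18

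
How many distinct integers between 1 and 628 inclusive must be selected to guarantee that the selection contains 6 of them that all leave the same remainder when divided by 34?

171

The 34 residue classes mod 34 are the pigeonholes.
With 170 integers one could put 5 in each residue class and have no class reach 6.
The 171st integer pushes some class to 6, so 34·5 + 1 = 171.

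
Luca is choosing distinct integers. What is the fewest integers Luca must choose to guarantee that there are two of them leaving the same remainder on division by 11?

Pigeonhole: the 11 residue classes mod 11 are the pigeonholes.
With 11 integers one could put 1 in each residue class and have no class reach 2.
The 12th integer pushes some class to 2, so 11·1 + 1 = 12.

12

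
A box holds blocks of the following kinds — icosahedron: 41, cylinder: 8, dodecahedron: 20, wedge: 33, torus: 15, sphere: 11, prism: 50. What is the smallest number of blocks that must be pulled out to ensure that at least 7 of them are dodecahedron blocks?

165

In the worst case for collecting dodecahedron blocks, every non-dodecahedron block comes out first.
There are 41 + 8 + 33 + 15 + 11 + 50 = 158 non-dodecahedron blocks altogether.
After those, each further block must be dodecahedron, so 158 + 7 = 165 draws guarantee 7 dodecahedron blocks.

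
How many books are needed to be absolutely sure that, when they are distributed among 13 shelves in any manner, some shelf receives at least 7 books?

79

With 78 books one could put exactly 6 in each of the 13 shelves, and no shelf would reach 7.
One more book must land in a shelf that already has 6, giving it 7.
So 13 × 6 + 1 = 79 books are required.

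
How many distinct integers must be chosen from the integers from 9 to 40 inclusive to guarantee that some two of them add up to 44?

20

A set avoiding the sum 44 can contain at most one of each pair {x, 44−x}, plus the 6 elements whose complement lies outside the range or equal to its own complement.
The integers 22, …, 40 (19 of them) are such a set: any two sum to at least 22+23 = 45 > 44.
Any 20th integer completes one of the 13 pairs, so 20 choices force a sum of 44.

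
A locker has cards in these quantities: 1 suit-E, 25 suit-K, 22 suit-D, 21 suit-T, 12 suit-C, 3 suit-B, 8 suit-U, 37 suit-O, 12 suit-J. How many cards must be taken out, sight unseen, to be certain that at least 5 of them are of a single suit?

An adversary could hand out at most 4 cards per suit (suit-E, suit-B run out sooner): 1 + 4 + 4 + 4 + 4 + 3 + 4 + 4 + 4 = 32 cards and still no suit has 5.
By the pigeonhole principle, one more card lands in a suit already at 4, so 33 draws are enough and 32 are not.

33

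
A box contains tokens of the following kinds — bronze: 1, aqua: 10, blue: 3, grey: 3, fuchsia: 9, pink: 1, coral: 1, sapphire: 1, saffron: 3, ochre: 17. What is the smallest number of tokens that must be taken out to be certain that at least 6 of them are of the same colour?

An adversary could hand out at most 5 tokens per colour (7 colours run out sooner): 1 + 5 + 3 + 3 + 5 + 1 + 1 + 1 + 3 + 5 = 28 tokens and still no colour has 6.
One more token lands in a colour already at 5, so 29 draws are enough and 28 are not.

29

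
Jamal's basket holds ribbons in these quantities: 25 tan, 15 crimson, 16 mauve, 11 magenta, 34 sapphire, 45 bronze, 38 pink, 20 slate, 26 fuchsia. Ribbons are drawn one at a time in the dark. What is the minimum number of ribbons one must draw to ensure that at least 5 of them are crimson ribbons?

220

In the worst case for collecting crimson ribbons, every non-crimson ribbon comes out first.
There are 25 + 16 + 11 + 34 + 45 + 38 + 20 + 26 = 215 non-crimson ribbons altogether.
After those, each further ribbon must be crimson, so 215 + 5 = 220 draws guarantee 5 crimson ribbons.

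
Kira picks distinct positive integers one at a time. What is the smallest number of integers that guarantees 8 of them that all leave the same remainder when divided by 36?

By pigeonhole, the 36 residue classes mod 36 are the pigeonholes.
With 252 integers one could put 7 in each residue class and have no class reach 8.
The 253rd integer pushes some class to 8, so 36·7 + 1 = 253.

253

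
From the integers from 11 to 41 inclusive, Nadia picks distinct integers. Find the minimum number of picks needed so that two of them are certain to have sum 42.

22

A set avoiding the sum 42 can contain at most one of each pair {x, 42−x}, plus the 11 elements whose complement lies outside the range or equal to its own complement.
The integers 21, …, 41 (21 of them) are such a set: any two sum to at least 21+22 = 43 > 42.
Any 22nd integer completes one of the 10 pairs, so 22 choices force a sum of 42.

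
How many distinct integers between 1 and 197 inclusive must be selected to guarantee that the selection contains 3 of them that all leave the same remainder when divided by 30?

The 30 residue classes mod 30 are the pigeonholes.
With 60 integers one could put 2 in each residue class and have no class reach 3.
The 61st integer pushes some class to 3, so 30·2 + 1 = 61.

61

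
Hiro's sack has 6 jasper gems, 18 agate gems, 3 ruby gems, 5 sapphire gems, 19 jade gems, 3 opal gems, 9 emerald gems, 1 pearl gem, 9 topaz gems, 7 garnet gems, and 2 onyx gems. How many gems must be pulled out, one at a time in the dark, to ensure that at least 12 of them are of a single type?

An adversary could hand out at most 11 gems per type (9 types run out sooner): 6 + 11 + 3 + 5 + 11 + 3 + 9 + 1 + 9 + 7 + 2 = 67 gems and still no type has 12.
One more gem lands in a type already at 11, so 68 draws are enough and 67 are not.

68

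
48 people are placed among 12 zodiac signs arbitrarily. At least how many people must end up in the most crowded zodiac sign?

By pigeonhole, the 12 zodiac signs are the holes and the 48 people are the pigeons.
If every zodiac sign held at most 3 people, the total would be at most 12 × 3 = 36, which is less than 48.
So some zodiac sign holds at least ⌈48/12⌉ = 4 people.

4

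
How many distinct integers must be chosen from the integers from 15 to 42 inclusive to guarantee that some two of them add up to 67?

20

A set avoiding the sum 67 can contain at most one of each pair {x, 67−x}, plus the 10 elements whose complement lies outside the range.
The integers 15, …, 33 (19 of them) are such a set: any two sum to at least 15+16 = 31 and at most 32+33 = 65 < 67.
By the pigeonhole principle, any 20th integer completes one of the 9 pairs, so 20 choices force a sum of 67.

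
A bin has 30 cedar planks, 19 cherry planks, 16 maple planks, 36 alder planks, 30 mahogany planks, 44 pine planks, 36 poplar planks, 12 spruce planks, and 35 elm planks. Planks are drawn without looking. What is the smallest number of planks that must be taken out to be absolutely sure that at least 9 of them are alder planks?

In the worst case for collecting alder planks, every non-alder plank comes out first.
There are 30 + 19 + 16 + 30 + 44 + 36 + 12 + 35 = 222 non-alder planks altogether.
After those, each further plank must be alder, so 222 + 9 = 231 draws guarantee 9 alder planks.

231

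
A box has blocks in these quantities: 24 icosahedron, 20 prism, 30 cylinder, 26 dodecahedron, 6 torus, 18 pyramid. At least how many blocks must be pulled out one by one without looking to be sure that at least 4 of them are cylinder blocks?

In the worst case for collecting cylinder blocks, every non-cylinder block comes out first.
There are 24 + 20 + 26 + 6 + 18 = 94 non-cylinder blocks altogether.
After those, each further block must be cylinder, so 94 + 4 = 98 draws guarantee 4 cylinder blocks.

98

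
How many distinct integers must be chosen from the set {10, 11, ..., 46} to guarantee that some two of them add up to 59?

Group the elements by complementary pair {x, 59−x}: {13,46}, {14,45}, {15,44}, …, giving 17 two-element pairs and 3 integers whose partner 59−x falls outside [10,46].
Pigeonhole: treating each of those 20 groups as a pigeonhole, one can pick one integer per group — 20 integers — with no two summing to 59.
The 21st integer lands in an occupied pair, forcing a sum of 59.

21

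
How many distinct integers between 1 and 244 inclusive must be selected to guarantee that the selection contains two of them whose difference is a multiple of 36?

Integers whose pairwise differences are multiples of 36 are exactly those sharing a remainder mod 36. Pigeonhole: the 36 residue classes mod 36 are the pigeonholes.
With 36 integers one could put 1 in each residue class and have no class reach 2.
The 37th integer pushes some class to 2, so 36·1 + 1 = 37.

37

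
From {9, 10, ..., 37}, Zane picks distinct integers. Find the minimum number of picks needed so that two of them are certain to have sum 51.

18

Group the elements by complementary pair {x, 51−x}: {14,37}, {15,36}, {16,35}, …, giving 12 two-element pairs and 5 integers whose partner 51−x falls outside [9,37].
Pigeonhole: treating each of those 17 groups as a pigeonhole, one can pick one integer per group — 17 integers — with no two summing to 51.
The 18th integer lands in an occupied pair, forcing a sum of 51.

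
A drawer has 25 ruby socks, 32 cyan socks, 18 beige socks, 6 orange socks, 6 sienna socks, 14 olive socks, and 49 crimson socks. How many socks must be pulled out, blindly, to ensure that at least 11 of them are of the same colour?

63

An adversary could hand out at most 10 socks per colour (orange, sienna run out sooner): 10 + 10 + 10 + 6 + 6 + 10 + 10 = 62 socks and still no colour has 11.
One more sock lands in a colour already at 10, so 63 draws are enough and 62 are not.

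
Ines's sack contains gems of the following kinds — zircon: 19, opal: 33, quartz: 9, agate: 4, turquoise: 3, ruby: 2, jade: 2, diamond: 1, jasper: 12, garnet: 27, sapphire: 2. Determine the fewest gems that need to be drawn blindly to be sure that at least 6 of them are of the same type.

Pigeonhole: the 11 types are the holes; the gems drawn are the pigeons.
To avoid 6 of any one type, the worst case takes at most 5 of each type, or every gem of a type that has fewer than 5.
That gives 5 + 5 + 5 + 4 + 3 + 2 + 2 + 1 + 5 + 5 + 2 = 39 gems with no type reaching 6.
The next gem forces some type to 6, so 39 + 1 = 40.

40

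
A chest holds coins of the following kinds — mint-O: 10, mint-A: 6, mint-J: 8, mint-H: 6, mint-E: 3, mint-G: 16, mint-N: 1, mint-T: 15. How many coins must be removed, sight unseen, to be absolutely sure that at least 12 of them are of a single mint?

An adversary could hand out at most 11 coins per mint (6 mints run out sooner): 10 + 6 + 8 + 6 + 3 + 11 + 1 + 11 = 56 coins and still no mint has 12.
One more coin lands in a mint already at 11, so 57 draws are enough and 56 are not.

57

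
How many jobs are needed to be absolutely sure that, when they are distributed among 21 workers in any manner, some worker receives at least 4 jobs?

64

With 63 jobs one could put exactly 3 in each of the 21 workers, and no worker would reach 4.
One more job must land in a worker that already has 3, giving it 4.
So 21 × 3 + 1 = 64 jobs are required.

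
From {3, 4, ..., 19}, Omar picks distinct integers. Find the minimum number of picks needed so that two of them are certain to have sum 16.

13

Two chosen integers sum to 16 exactly when both halves of some pair {x, 16−x} with 3 ≤ x ≤ 16−x ≤ 13 are chosen — 5 such pairs.
The remaining 7 elements (those with no distinct partner in range) can never complete a 16-sum, so the worst case takes all of them and one from each pair: 7 + 5 = 12.
Pigeonhole: the 13th integer has to be the second member of some pair, so 12 + 1 = 13.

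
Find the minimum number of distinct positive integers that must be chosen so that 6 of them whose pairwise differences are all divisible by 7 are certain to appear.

Integers whose pairwise differences are multiples of 7 are exactly those sharing a remainder mod 7. The 7 residue classes mod 7 are the pigeonholes.
With 35 integers one could put 5 in each residue class and have no class reach 6.
The 36th integer pushes some class to 6, so 7·5 + 1 = 36.

36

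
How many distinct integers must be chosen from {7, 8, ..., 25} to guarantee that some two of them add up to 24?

Group the elements by complementary pair {x, 24−x}: {7,17}, {8,16}, {9,15}, …, giving 5 two-element pairs, the single value 12 (it cannot pair with itself since the integers are distinct), and 8 integers whose partner 24−x falls outside [7,25].
Pigeonhole: treating each of those 14 groups as a pigeonhole, one can pick one integer per group — 14 integers — with no two summing to 24.
The 15th integer lands in an occupied pair, forcing a sum of 24.

15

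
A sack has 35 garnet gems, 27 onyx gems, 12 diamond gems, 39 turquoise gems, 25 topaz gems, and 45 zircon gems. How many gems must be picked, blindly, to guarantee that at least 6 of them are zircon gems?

144

In the worst case for collecting zircon gems, every non-zircon gem comes out first.
There are 35 + 27 + 12 + 39 + 25 = 138 non-zircon gems altogether.
After those, each further gem must be zircon, so 138 + 6 = 144 draws guarantee 6 zircon gems.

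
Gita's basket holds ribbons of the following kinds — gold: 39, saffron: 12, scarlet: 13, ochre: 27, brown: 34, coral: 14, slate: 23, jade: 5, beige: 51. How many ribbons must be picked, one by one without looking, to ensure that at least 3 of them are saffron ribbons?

209

In the worst case for collecting saffron ribbons, every non-saffron ribbon comes out first.
There are 39 + 13 + 27 + 34 + 14 + 23 + 5 + 51 = 206 non-saffron ribbons altogether.
After those, each further ribbon must be saffron, so 206 + 3 = 209 draws guarantee 3 saffron ribbons.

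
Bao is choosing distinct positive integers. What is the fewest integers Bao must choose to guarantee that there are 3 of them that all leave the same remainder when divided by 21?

By the pigeonhole principle, the 21 residue classes mod 21 are the pigeonholes.
With 42 integers one could put 2 in each residue class and have no class reach 3.
The 43rd integer pushes some class to 3, so 21·2 + 1 = 43.

43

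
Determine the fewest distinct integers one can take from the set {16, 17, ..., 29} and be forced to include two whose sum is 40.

11

A set avoiding the sum 40 can contain at most one of each pair {x, 40−x}, plus the 6 elements whose complement lies outside the range or equal to its own complement.
The integers 20, …, 29 (10 of them) are such a set: any two sum to at least 20+21 = 41 > 40.
Any 11th integer completes one of the 4 pairs, so 11 choices force a sum of 40.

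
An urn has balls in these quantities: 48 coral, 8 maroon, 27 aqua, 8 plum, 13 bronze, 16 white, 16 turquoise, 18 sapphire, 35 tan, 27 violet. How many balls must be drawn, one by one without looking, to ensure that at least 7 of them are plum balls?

In the worst case for collecting plum balls, every non-plum ball comes out first.
There are 48 + 8 + 27 + 13 + 16 + 16 + 18 + 35 + 27 = 208 non-plum balls altogether.
After those, each further ball must be plum, so 208 + 7 = 215 draws guarantee 7 plum balls.

215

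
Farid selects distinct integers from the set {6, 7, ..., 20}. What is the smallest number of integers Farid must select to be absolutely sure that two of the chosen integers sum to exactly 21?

11

Two chosen integers sum to 21 exactly when both halves of some pair {x, 21−x} with 6 ≤ x ≤ 21−x ≤ 15 are chosen — 5 such pairs.
The remaining 5 elements (those with no distinct partner in range) can never complete a 21-sum, so the worst case takes all of them and one from each pair: 5 + 5 = 10.
By the pigeonhole principle, the 11th integer has to be the second member of some pair, so 10 + 1 = 11.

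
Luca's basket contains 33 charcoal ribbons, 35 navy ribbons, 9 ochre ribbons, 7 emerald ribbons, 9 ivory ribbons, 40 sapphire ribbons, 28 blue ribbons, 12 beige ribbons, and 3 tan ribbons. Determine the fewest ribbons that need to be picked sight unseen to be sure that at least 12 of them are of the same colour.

An adversary could hand out at most 11 ribbons per colour (4 colours run out sooner): 11 + 11 + 9 + 7 + 9 + 11 + 11 + 11 + 3 = 83 ribbons and still no colour has 12.
One more ribbon lands in a colour already at 11, so 84 draws are enough and 83 are not.

84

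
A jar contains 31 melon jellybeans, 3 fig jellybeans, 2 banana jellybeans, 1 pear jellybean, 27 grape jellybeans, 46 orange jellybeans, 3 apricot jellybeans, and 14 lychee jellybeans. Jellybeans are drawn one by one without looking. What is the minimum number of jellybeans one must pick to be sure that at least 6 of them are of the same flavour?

An adversary could hand out at most 5 jellybeans per flavour (4 flavours run out sooner): 5 + 3 + 2 + 1 + 5 + 5 + 3 + 5 = 29 jellybeans and still no flavour has 6.
By pigeonhole, one more jellybean lands in a flavour already at 5, so 30 draws are enough and 29 are not.

30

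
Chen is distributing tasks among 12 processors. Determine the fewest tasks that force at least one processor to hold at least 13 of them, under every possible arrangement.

145

With 144 tasks one could put exactly 12 in each of the 12 processors, and no processor would reach 13.
By pigeonhole, one more task must land in a processor that already has 12, giving it 13.
So 12 × 12 + 1 = 145 tasks are required.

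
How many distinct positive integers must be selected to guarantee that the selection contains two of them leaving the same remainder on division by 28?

29

The 28 residue classes mod 28 are the pigeonholes.
With 28 integers one could put 1 in each residue class and have no class reach 2.
The 29th integer pushes some class to 2, so 28·1 + 1 = 29.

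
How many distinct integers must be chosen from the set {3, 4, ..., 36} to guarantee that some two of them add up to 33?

21

A set avoiding the sum 33 can contain at most one of each pair {x, 33−x}, plus the 6 elements whose complement lies outside the range.
The integers 17, …, 36 (20 of them) are such a set: any two sum to at least 17+18 = 35 > 33.
By the pigeonhole principle, any 21st integer completes one of the 14 pairs, so 21 choices force a sum of 33.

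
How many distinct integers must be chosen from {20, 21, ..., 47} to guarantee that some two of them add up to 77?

Two chosen integers sum to 77 exactly when both halves of some pair {x, 77−x} with 30 ≤ x ≤ 77−x ≤ 47 are chosen — 9 such pairs.
The remaining 10 elements (those with no distinct partner in range) can never complete a 77-sum, so the worst case takes all of them and one from each pair: 10 + 9 = 19.
Pigeonhole: the 20th integer has to be the second member of some pair, so 19 + 1 = 20.

20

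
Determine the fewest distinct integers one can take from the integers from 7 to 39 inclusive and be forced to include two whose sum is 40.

21

A set avoiding the sum 40 can contain at most one of each pair {x, 40−x}, plus the 7 elements whose complement lies outside the range or equal to its own complement.
The integers 20, …, 39 (20 of them) are such a set: any two sum to at least 20+21 = 41 > 40.
Any 21st integer completes one of the 13 pairs, so 21 choices force a sum of 40.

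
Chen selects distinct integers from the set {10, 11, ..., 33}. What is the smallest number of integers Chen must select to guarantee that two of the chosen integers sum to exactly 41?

Two chosen integers sum to 41 exactly when both halves of some pair {x, 41−x} with 10 ≤ x ≤ 41−x ≤ 31 are chosen — 11 such pairs.
The remaining 2 elements (those with no distinct partner in range) can never complete a 41-sum, so the worst case takes all of them and one from each pair: 2 + 11 = 13.
By the pigeonhole principle, the 14th integer has to be the second member of some pair, so 13 + 1 = 14.

14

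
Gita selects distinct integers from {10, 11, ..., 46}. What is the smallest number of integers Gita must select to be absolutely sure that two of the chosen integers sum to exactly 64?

Two chosen integers sum to 64 exactly when both halves of some pair {x, 64−x} with 18 ≤ x ≤ 64−x ≤ 46 are chosen — 14 such pairs.
The remaining 9 elements (those with no distinct partner in range) can never complete a 64-sum, so the worst case takes all of them and one from each pair: 9 + 14 = 23.
The 24th integer has to be the second member of some pair, so 23 + 1 = 24.

24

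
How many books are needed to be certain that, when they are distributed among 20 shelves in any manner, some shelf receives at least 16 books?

With 300 books one could put exactly 15 in each of the 20 shelves, and no shelf would reach 16.
Pigeonhole: one more book must land in a shelf that already has 15, giving it 16.
So 20 × 15 + 1 = 301 books are required.

301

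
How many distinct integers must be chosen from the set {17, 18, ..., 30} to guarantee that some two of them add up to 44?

10

Group the elements by complementary pair {x, 44−x}: {17,27}, {18,26}, {19,25}, …, giving 5 two-element pairs, the single value 22 (it cannot pair with itself since the integers are distinct), and 3 integers whose partner 44−x falls outside [17,30].
By the pigeonhole principle, treating each of those 9 groups as a pigeonhole, one can pick one integer per group — 9 integers — with no two summing to 44.
The 10th integer lands in an occupied pair, forcing a sum of 44.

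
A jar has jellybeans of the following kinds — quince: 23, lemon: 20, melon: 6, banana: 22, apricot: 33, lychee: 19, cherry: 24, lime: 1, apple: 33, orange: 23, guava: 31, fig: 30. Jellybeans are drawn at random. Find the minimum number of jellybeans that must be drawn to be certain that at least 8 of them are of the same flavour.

78

Put each drawn jellybean into a box by flavour. The largest draw with every box below 8 takes min(count, 7) from each flavour; flavours with fewer than 7 contribute all they have.
Σ min(cᵢ, 7) = 7 + 7 + 6 + 7 + 7 + 7 + 7 + 1 + 7 + 7 + 7 + 7 = 77.
Draw number 77 + 1 = 78 must push one box to 8.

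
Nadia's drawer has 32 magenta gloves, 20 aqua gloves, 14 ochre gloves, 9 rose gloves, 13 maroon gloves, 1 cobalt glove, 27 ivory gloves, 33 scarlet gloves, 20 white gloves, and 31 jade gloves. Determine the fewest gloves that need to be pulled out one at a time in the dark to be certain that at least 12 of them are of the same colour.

99

By pigeonhole, put each drawn glove into a box by colour. The largest draw with every box below 12 takes min(count, 11) from each colour; colours with fewer than 11 contribute all they have.
Σ min(cᵢ, 11) = 11 + 11 + 11 + 9 + 11 + 1 + 11 + 11 + 11 + 11 = 98.
Draw number 98 + 1 = 99 must push one box to 12.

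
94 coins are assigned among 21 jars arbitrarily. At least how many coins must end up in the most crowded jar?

5

By the pigeonhole principle, the 21 jars are the holes and the 94 coins are the pigeons.
If every jar held at most 4 coins, the total would be at most 21 × 4 = 84, which is less than 94.
So some jar holds at least ⌈94/21⌉ = 5 coins.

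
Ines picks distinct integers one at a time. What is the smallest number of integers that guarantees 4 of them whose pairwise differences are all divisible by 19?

58

Integers whose pairwise differences are multiples of 19 are exactly those sharing a remainder mod 19. By the pigeonhole principle, the 19 residue classes mod 19 are the pigeonholes.
With 57 integers one could put 3 in each residue class and have no class reach 4.
The 58th integer pushes some class to 4, so 19·3 + 1 = 58.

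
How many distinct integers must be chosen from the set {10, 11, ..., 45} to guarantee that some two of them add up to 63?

23

Two chosen integers sum to 63 exactly when both halves of some pair {x, 63−x} with 18 ≤ x ≤ 63−x ≤ 45 are chosen — 14 such pairs.
The remaining 8 elements (those with no distinct partner in range) can never complete a 63-sum, so the worst case takes all of them and one from each pair: 8 + 14 = 22.
By the pigeonhole principle, the 23rd integer has to be the second member of some pair, so 22 + 1 = 23.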